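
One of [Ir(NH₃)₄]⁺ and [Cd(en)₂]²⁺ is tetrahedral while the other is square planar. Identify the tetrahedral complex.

For [Ir(NH₃)₄]⁺: Ligand charges: ammonia is neutral. With an overall charge of +1 the iridium centre must be in the +1 oxidation state. Ir sits in group 9, so the d-electron count is 9 − 1 = 8. A 5d d⁸ ion has a large crystal-field splitting; square planar leaves the high-energy d_{x²−y²} orbital empty and maximises CFSE. → square planar.
For [Cd(en)₂]²⁺: Ethylenediamine is neutral; balancing the +2 overall charge requires Cd(II). Cadmium is a group-12 element; Cd(II) is therefore d¹⁰. A d¹⁰ ion has no crystal-field stabilisation preference between square planar and tetrahedral, so four ligands adopt the sterically favoured tetrahedral geometry. → tetrahedral.

[Cd(en)₂]²⁺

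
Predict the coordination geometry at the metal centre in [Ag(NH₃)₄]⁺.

Ligand charges: ammonia is neutral. With an overall charge of +1 the silver centre must be in the +1 oxidation state.
Silver is a group-11 element; Ag(I) is therefore d¹⁰.
Coordination number: 4.
A d¹⁰ ion has no crystal-field stabilisation preference between square planar and tetrahedral, so four ligands adopt the sterically favoured tetrahedral geometry.

tetrahedral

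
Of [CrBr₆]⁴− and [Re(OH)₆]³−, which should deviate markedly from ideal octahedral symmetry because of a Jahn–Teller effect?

[CrBr₆]⁴−: Summing ligand charges against the −4 overall charge gives an oxidation state of +2 for chromium. Chromium is a group-6 element; Cr(II) is therefore d⁴. Bromide is a weak-field ligand for a first-row metal, so the complex is high-spin. The t₂g³e_g¹ (high-spin) configuration has an unevenly filled e_g set; the Jahn–Teller theorem predicts a tetragonal distortion (typically axial elongation) to lift the degeneracy.
[Re(OH)₆]³−: Ligand charges: each hydroxide is −1. With an overall charge of −3 the rhenium centre must be in the +3 oxidation state. Re sits in group 7, so the d-electron count is 7 − 3 = 4. A 5d ion has a large Δₒ and is invariably low-spin. The d⁴ configuration leaves the e_g set evenly filled (or empty) — no strong Jahn–Teller driving force.

[CrBr₆]⁴−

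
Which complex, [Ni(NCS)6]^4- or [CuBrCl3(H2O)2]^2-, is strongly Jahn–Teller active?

[CuBrCl3(H2O)2]^2-

[Ni(NCS)6]^4-: Summing ligand charges against the −4 overall charge gives an oxidation state of +2 for nickel. Ni sits in group 10, so the d-electron count is 10 − 2 = 8. The d⁸ configuration leaves the e_g set evenly filled (or empty) — no strong Jahn–Teller driving force.
[CuBrCl3(H2O)2]^2-: Summing ligand charges against the −2 overall charge gives an oxidation state of +2 for copper. Cu sits in group 11, so the d-electron count is 11 − 2 = 9. The t₂g⁶e_g³ configuration has an unevenly filled e_g set; the Jahn–Teller theorem predicts a tetragonal distortion (typically axial elongation) to lift the degeneracy.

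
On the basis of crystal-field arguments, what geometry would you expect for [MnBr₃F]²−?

tetrahedral

Each bromide is −1; each fluoride is −1; balancing the −2 overall charge requires Mn(II).
Group 7 minus oxidation state 2 gives a d⁵ configuration.
With 4 monodentate ligands the coordination number is 4.
Bromide and fluoride are weak-field ligands.
A high-spin d⁵ ion has zero CFSE in either geometry, so four ligands adopt the sterically favoured tetrahedral geometry.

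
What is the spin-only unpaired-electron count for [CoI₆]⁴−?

3 unpaired electrons

Ligand charges: each iodide is −1. With an overall charge of −4 the cobalt centre must be in the +2 oxidation state.
Group 9 minus oxidation state 2 gives a d⁷ configuration.
The spin state decides the count: Iodide is a weak-field ligand for a first-row metal, so the complex is high-spin.
An octahedral high-spin d⁷ ion is t₂g⁵e_g², giving 3 unpaired electrons.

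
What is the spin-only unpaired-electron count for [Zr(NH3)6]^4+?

Ligand charges: ammonia is neutral. With an overall charge of +4 the zirconium centre must be in the +4 oxidation state.
Zirconium is a group-4 element; Zr(IV) is therefore d⁰.
In an octahedral field the d⁰ configuration is t₂g⁰e_g⁰, giving 0 unpaired electrons.

0 unpaired electrons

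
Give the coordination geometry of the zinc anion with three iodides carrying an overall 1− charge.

trigonal planar

Ligand charges: each iodide is −1. With an overall charge of −1 the zinc centre must be in the +2 oxidation state.
Zn sits in group 12, so the d-electron count is 12 − 2 = 10.
With 3 monodentate ligands the coordination number is 3.
Three ligands around a d¹⁰ centre minimise repulsion in a trigonal-planar arrangement.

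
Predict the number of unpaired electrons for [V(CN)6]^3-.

Summing ligand charges against the −3 overall charge gives an oxidation state of +3 for vanadium.
V sits in group 5, so the d-electron count is 5 − 3 = 2.
In an octahedral field the d² configuration is t₂g²e_g⁰ (only one arrangement possible), giving 2 unpaired electrons.

2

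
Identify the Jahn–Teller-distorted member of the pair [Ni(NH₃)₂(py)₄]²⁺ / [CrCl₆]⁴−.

[Ni(NH₃)₂(py)₄]²⁺: Ligand charges: ammonia is neutral; pyridine is neutral. With an overall charge of +2 the nickel centre must be in the +2 oxidation state. Ni sits in group 10, so the d-electron count is 10 − 2 = 8. The d⁸ configuration leaves the e_g set evenly filled (or empty) — no strong Jahn–Teller driving force.
[CrCl₆]⁴−: Summing ligand charges against the −4 overall charge gives an oxidation state of +2 for chromium. Cr sits in group 6, so the d-electron count is 6 − 2 = 4. Chloride is a weak-field ligand for a first-row metal, so the complex is high-spin. The t₂g³e_g¹ (high-spin) configuration has an unevenly filled e_g set; the Jahn–Teller theorem predicts a tetragonal distortion (typically axial elongation) to lift the degeneracy.

[CrCl₆]⁴−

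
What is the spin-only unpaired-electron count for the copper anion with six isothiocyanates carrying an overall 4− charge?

Each isothiocyanate is −1; balancing the −4 overall charge requires Cu(II).
Copper is a group-11 element; Cu(II) is therefore d⁹.
In an octahedral field the d⁹ configuration is t₂g⁶e_g³ (only one arrangement possible), giving 1 unpaired electron.

1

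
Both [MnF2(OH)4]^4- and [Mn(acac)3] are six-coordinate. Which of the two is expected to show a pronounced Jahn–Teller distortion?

[MnF2(OH)4]^4-: Summing ligand charges against the −4 overall charge gives an oxidation state of +2 for manganese. Group 7 minus oxidation state 2 gives a d⁵ configuration. Fluoride and hydroxide are weak-field ligands for a first-row metal, so the complex is high-spin. The d⁵ configuration leaves the e_g set evenly filled (or empty) — no strong Jahn–Teller driving force.
[Mn(acac)3]: Each acetylacetonate is −1; balancing the 0 overall charge requires Mn(III). Group 7 minus oxidation state 3 gives a d⁴ configuration. Acetylacetonate is a weak-field ligand for a first-row metal, so the complex is high-spin. The t₂g³e_g¹ (high-spin) configuration has an unevenly filled e_g set; the Jahn–Teller theorem predicts a tetragonal distortion (typically axial elongation) to lift the degeneracy.

[Mn(acac)3]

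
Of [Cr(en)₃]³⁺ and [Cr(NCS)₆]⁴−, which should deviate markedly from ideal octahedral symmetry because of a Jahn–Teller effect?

[Cr(NCS)₆]⁴−

[Cr(en)₃]³⁺: Ligand charges: ethylenediamine is neutral. With an overall charge of +3 the chromium centre must be in the +3 oxidation state. Cr sits in group 6, so the d-electron count is 6 − 3 = 3. The d³ configuration leaves the e_g set evenly filled (or empty) — no strong Jahn–Teller driving force.
[Cr(NCS)₆]⁴−: Each isothiocyanate is −1; balancing the −4 overall charge requires Cr(II). Group 6 minus oxidation state 2 gives a d⁴ configuration. Isothiocyanate is a weak-field ligand for a first-row metal, so the complex is high-spin. The t₂g³e_g¹ (high-spin) configuration has an unevenly filled e_g set; the Jahn–Teller theorem predicts a tetragonal distortion (typically axial elongation) to lift the degeneracy.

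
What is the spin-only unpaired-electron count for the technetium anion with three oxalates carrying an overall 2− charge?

3

Summing ligand charges against the −2 overall charge gives an oxidation state of +4 for technetium.
Tc sits in group 7, so the d-electron count is 7 − 4 = 3.
Counting donor atoms: 3×oxalate (bidentate) → 6 donors. Coordination number = 6.
In an octahedral field the d³ configuration is t₂g³e_g⁰ (only one arrangement possible), giving 3 unpaired electrons.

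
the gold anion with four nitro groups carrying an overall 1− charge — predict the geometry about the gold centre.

square planar

Ligand charges: each nitro (N-bound nitrite) is −1. With an overall charge of −1 the gold centre must be in the +3 oxidation state.
Group 11 minus oxidation state 3 gives a d⁸ configuration.
With 4 monodentate ligands the coordination number is 4.
A 5d d⁸ ion has a large crystal-field splitting; square planar leaves the high-energy d_{x²−y²} orbital empty and maximises CFSE.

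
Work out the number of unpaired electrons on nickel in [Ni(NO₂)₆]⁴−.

2

Ligand charges: each nitro (N-bound nitrite) is −1. With an overall charge of −4 the nickel centre must be in the +2 oxidation state.
Ni sits in group 10, so the d-electron count is 10 − 2 = 8.
In an octahedral field the d⁸ configuration is t₂g⁶e_g² (only one arrangement possible), giving 2 unpaired electrons.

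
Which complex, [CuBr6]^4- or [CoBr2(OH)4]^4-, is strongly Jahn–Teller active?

[CuBr6]^4-: Summing ligand charges against the −4 overall charge gives an oxidation state of +2 for copper. Copper is a group-11 element; Cu(II) is therefore d⁹. The t₂g⁶e_g³ configuration has an unevenly filled e_g set; the Jahn–Teller theorem predicts a tetragonal distortion (typically axial elongation) to lift the degeneracy.
[CoBr2(OH)4]^4-: Each bromide is −1; each hydroxide is −1; balancing the −4 overall charge requires Co(II). Cobalt is a group-9 element; Co(II) is therefore d⁷. Bromide and hydroxide are weak-field ligands for a first-row metal, so the complex is high-spin. The d⁷ configuration leaves the e_g set evenly filled (or empty) — no strong Jahn–Teller driving force.

[CuBr6]^4-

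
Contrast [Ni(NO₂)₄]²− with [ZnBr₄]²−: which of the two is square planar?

For [Ni(NO₂)₄]²−: Each nitro (N-bound nitrite) is −1; balancing the −2 overall charge requires Ni(II). Group 10 minus oxidation state 2 gives a d⁸ configuration. Nitro (N-bound nitrite) is a strong-field ligand (high in the spectrochemical series). A 3d d⁸ ion with strong-field ligands gains enough CFSE to favour square planar over tetrahedral. → square planar.
For [ZnBr₄]²−: Ligand charges: each bromide is −1. With an overall charge of −2 the zinc centre must be in the +2 oxidation state. Zinc is a group-12 element; Zn(II) is therefore d¹⁰. A d¹⁰ ion has no crystal-field stabilisation preference between square planar and tetrahedral, so four ligands adopt the sterically favoured tetrahedral geometry. → tetrahedral.

[Ni(NO₂)₄]²−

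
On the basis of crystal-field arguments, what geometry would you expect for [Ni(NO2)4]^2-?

square planar

Ligand charges: each nitro (N-bound nitrite) is −1. With an overall charge of −2 the nickel centre must be in the +2 oxidation state.
Group 10 minus oxidation state 2 gives a d⁸ configuration.
Coordination number: 4.
Nitro (N-bound nitrite) is a strong-field ligand (high in the spectrochemical series).
A 3d d⁸ ion with strong-field ligands gains enough CFSE to favour square planar over tetrahedral.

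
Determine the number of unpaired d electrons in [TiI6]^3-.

1

Each iodide is −1; balancing the −3 overall charge requires Ti(III).
Ti sits in group 4, so the d-electron count is 4 − 3 = 1.
In an octahedral field the d¹ configuration is t₂g¹e_g⁰ (only one arrangement possible), giving 1 unpaired electron.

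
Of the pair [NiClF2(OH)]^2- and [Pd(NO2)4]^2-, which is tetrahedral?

[NiClF2(OH)]^2-

For [NiClF2(OH)]^2-: Ligand charges: each chloride is −1; each fluoride is −1; each hydroxide is −1. With an overall charge of −2 the nickel centre must be in the +2 oxidation state. Group 10 minus oxidation state 2 gives a d⁸ configuration. Chloride, fluoride, and hydroxide are weak-field ligands. With weak-field ligands the CFSE gain from square planar is small, so a 3d d⁸ ion takes the sterically preferred tetrahedral geometry. → tetrahedral.
For [Pd(NO2)4]^2-: Ligand charges: each nitro (N-bound nitrite) is −1. With an overall charge of −2 the palladium centre must be in the +2 oxidation state. Palladium is a group-10 element; Pd(II) is therefore d⁸. A 4d d⁸ ion has a large crystal-field splitting; square planar leaves the high-energy d_{x²−y²} orbital empty and maximises CFSE. → square planar.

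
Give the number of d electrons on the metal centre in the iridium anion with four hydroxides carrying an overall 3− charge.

d⁸

Ligand charges: each hydroxide is −1. With an overall charge of −3 the iridium centre must be in the +1 oxidation state.
Ir sits in group 9, so the d-electron count is 9 − 1 = 8.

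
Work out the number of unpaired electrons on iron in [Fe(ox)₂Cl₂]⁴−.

4

Summing ligand charges against the −4 overall charge gives an oxidation state of +2 for iron.
Group 8 minus oxidation state 2 gives a d⁶ configuration.
Counting donor atoms: 2×oxalate (bidentate) → 4 donors; 2×chloride (monodentate) → 2 donors. Coordination number = 6.
The spin state decides the count: Chloride and oxalate are weak-field ligands for a first-row metal, so the complex is high-spin.
An octahedral high-spin d⁶ ion is t₂g⁴e_g², giving 4 unpaired electrons.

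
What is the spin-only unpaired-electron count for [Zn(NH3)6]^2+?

0

Ligand charges: ammonia is neutral. With an overall charge of +2 the zinc centre must be in the +2 oxidation state.
Zn sits in group 12, so the d-electron count is 12 − 2 = 10.
In an octahedral field the d¹⁰ configuration is t₂g⁶e_g⁴, giving 0 unpaired electrons.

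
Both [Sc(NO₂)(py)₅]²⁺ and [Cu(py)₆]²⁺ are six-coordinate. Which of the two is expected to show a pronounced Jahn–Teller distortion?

[Sc(NO₂)(py)₅]²⁺: Ligand charges: each nitro (N-bound nitrite) is −1; pyridine is neutral. With an overall charge of +2 the scandium centre must be in the +3 oxidation state. Sc sits in group 3, so the d-electron count is 3 − 3 = 0. The d⁰ configuration leaves the e_g set evenly filled (or empty) — no strong Jahn–Teller driving force.
[Cu(py)₆]²⁺: Summing ligand charges against the +2 overall charge gives an oxidation state of +2 for copper. Copper is a group-11 element; Cu(II) is therefore d⁹. The t₂g⁶e_g³ configuration has an unevenly filled e_g set; the Jahn–Teller theorem predicts a tetragonal distortion (typically axial elongation) to lift the degeneracy.

[Cu(py)₆]²⁺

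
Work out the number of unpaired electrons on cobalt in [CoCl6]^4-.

3

Ligand charges: each chloride is −1. With an overall charge of −4 the cobalt centre must be in the +2 oxidation state.
Group 9 minus oxidation state 2 gives a d⁷ configuration.
The spin state decides the count: Chloride is a weak-field ligand for a first-row metal, so the complex is high-spin.
An octahedral high-spin d⁷ ion is t₂g⁵e_g², giving 3 unpaired electrons.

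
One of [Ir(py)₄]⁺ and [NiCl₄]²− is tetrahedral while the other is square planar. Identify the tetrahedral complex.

For [Ir(py)₄]⁺: Summing ligand charges against the +1 overall charge gives an oxidation state of +1 for iridium. Ir sits in group 9, so the d-electron count is 9 − 1 = 8. A 5d d⁸ ion has a large crystal-field splitting; square planar leaves the high-energy d_{x²−y²} orbital empty and maximises CFSE. → square planar.
For [NiCl₄]²−: Summing ligand charges against the −2 overall charge gives an oxidation state of +2 for nickel. Nickel is a group-10 element; Ni(II) is therefore d⁸. Chloride is a weak-field ligand. With weak-field ligands the CFSE gain from square planar is small, so a 3d d⁸ ion takes the sterically preferred tetrahedral geometry. → tetrahedral.

[NiCl₄]²−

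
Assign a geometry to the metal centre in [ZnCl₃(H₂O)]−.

tetrahedral

Ligand charges: each chloride is −1; water is neutral. With an overall charge of −1 the zinc centre must be in the +2 oxidation state.
Zn sits in group 12, so the d-electron count is 12 − 2 = 10.
With 4 monodentate ligands the coordination number is 4.
A d¹⁰ ion has no crystal-field stabilisation preference between square planar and tetrahedral, so four ligands adopt the sterically favoured tetrahedral geometry.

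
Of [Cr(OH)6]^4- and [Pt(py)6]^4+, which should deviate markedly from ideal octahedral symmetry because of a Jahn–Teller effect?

[Cr(OH)6]^4-

[Cr(OH)6]^4-: Summing ligand charges against the −4 overall charge gives an oxidation state of +2 for chromium. Group 6 minus oxidation state 2 gives a d⁴ configuration. Hydroxide is a weak-field ligand for a first-row metal, so the complex is high-spin. The t₂g³e_g¹ (high-spin) configuration has an unevenly filled e_g set; the Jahn–Teller theorem predicts a tetragonal distortion (typically axial elongation) to lift the degeneracy.
[Pt(py)6]^4+: Ligand charges: pyridine is neutral. With an overall charge of +4 the platinum centre must be in the +4 oxidation state. Pt sits in group 10, so the d-electron count is 10 − 4 = 6. A 5d ion has a large Δₒ and is invariably low-spin. The d⁶ configuration leaves the e_g set evenly filled (or empty) — no strong Jahn–Teller driving force.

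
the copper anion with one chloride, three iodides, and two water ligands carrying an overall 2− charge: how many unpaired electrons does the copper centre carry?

1

Each chloride is −1; each iodide is −1; water is neutral; balancing the −2 overall charge requires Cu(II).
Cu sits in group 11, so the d-electron count is 11 − 2 = 9.
In an octahedral field the d⁹ configuration is t₂g⁶e_g³ (only one arrangement possible), giving 1 unpaired electron.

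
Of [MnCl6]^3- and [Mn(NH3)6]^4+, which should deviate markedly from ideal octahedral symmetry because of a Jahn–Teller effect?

[MnCl6]^3-: Each chloride is −1; balancing the −3 overall charge requires Mn(III). Group 7 minus oxidation state 3 gives a d⁴ configuration. Chloride is a weak-field ligand for a first-row metal, so the complex is high-spin. The t₂g³e_g¹ (high-spin) configuration has an unevenly filled e_g set; the Jahn–Teller theorem predicts a tetragonal distortion (typically axial elongation) to lift the degeneracy.
[Mn(NH3)6]^4+: Ammonia is neutral; balancing the +4 overall charge requires Mn(IV). Group 7 minus oxidation state 4 gives a d³ configuration. The d³ configuration leaves the e_g set evenly filled (or empty) — no strong Jahn–Teller driving force.

[MnCl6]^3-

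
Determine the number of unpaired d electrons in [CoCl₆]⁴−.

3

Summing ligand charges against the −4 overall charge gives an oxidation state of +2 for cobalt.
Co sits in group 9, so the d-electron count is 9 − 2 = 7.
The spin state decides the count: Chloride is a weak-field ligand for a first-row metal, so the complex is high-spin.
An octahedral high-spin d⁷ ion is t₂g⁵e_g², giving 3 unpaired electrons.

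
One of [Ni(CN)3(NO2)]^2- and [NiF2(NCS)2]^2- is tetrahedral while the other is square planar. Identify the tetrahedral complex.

[NiF2(NCS)2]^2-

For [Ni(CN)3(NO2)]^2-: Summing ligand charges against the −2 overall charge gives an oxidation state of +2 for nickel. Group 10 minus oxidation state 2 gives a d⁸ configuration. Cyanide and nitro (N-bound nitrite) are strong-field ligands (high in the spectrochemical series). A 3d d⁸ ion with strong-field ligands gains enough CFSE to favour square planar over tetrahedral. → square planar.
For [NiF2(NCS)2]^2-: Summing ligand charges against the −2 overall charge gives an oxidation state of +2 for nickel. Group 10 minus oxidation state 2 gives a d⁸ configuration. Fluoride and isothiocyanate are weak-field ligands. With weak-field ligands the CFSE gain from square planar is small, so a 3d d⁸ ion takes the sterically preferred tetrahedral geometry. → tetrahedral.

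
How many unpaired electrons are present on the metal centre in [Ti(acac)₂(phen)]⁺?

1 unpaired electron

Summing ligand charges against the +1 overall charge gives an oxidation state of +3 for titanium.
Group 4 minus oxidation state 3 gives a d¹ configuration.
Counting donor atoms: 2×acetylacetonate (bidentate) → 4 donors; 1×1,10-phenanthroline (bidentate) → 2 donors. Coordination number = 6.
In an octahedral field the d¹ configuration is t₂g¹e_g⁰ (only one arrangement possible), giving 1 unpaired electron.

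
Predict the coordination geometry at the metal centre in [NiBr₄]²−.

Ligand charges: each bromide is −1. With an overall charge of −2 the nickel centre must be in the +2 oxidation state.
Ni sits in group 10, so the d-electron count is 10 − 2 = 8.
Coordination number: 4.
Bromide is a weak-field ligand.
With weak-field ligands the CFSE gain from square planar is small, so a 3d d⁸ ion takes the sterically preferred tetrahedral geometry.

tetrahedral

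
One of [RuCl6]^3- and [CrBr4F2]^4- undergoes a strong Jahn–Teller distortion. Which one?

[CrBr4F2]^4-

[RuCl6]^3-: Each chloride is −1; balancing the −3 overall charge requires Ru(III). Ru sits in group 8, so the d-electron count is 8 − 3 = 5. A 4d ion has a large Δₒ and is invariably low-spin. The d⁵ configuration leaves the e_g set evenly filled (or empty) — no strong Jahn–Teller driving force.
[CrBr4F2]^4-: Ligand charges: each bromide is −1; each fluoride is −1. With an overall charge of −4 the chromium centre must be in the +2 oxidation state. Group 6 minus oxidation state 2 gives a d⁴ configuration. Bromide and fluoride are weak-field ligands for a first-row metal, so the complex is high-spin. The t₂g³e_g¹ (high-spin) configuration has an unevenly filled e_g set; the Jahn–Teller theorem predicts a tetragonal distortion (typically axial elongation) to lift the degeneracy.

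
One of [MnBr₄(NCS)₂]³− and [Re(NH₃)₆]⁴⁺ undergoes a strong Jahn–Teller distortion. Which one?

[MnBr₄(NCS)₂]³−: Ligand charges: each bromide is −1; each isothiocyanate is −1. With an overall charge of −3 the manganese centre must be in the +3 oxidation state. Mn sits in group 7, so the d-electron count is 7 − 3 = 4. Bromide and isothiocyanate are weak-field ligands for a first-row metal, so the complex is high-spin. The t₂g³e_g¹ (high-spin) configuration has an unevenly filled e_g set; the Jahn–Teller theorem predicts a tetragonal distortion (typically axial elongation) to lift the degeneracy.
[Re(NH₃)₆]⁴⁺: Ligand charges: ammonia is neutral. With an overall charge of +4 the rhenium centre must be in the +4 oxidation state. Group 7 minus oxidation state 4 gives a d³ configuration. The d³ configuration leaves the e_g set evenly filled (or empty) — no strong Jahn–Teller driving force.

[MnBr₄(NCS)₂]³−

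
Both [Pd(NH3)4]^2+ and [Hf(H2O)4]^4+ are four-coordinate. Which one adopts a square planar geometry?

[Pd(NH3)4]^2+

For [Pd(NH3)4]^2+: Summing ligand charges against the +2 overall charge gives an oxidation state of +2 for palladium. Palladium is a group-10 element; Pd(II) is therefore d⁸. A 4d d⁸ ion has a large crystal-field splitting; square planar leaves the high-energy d_{x²−y²} orbital empty and maximises CFSE. → square planar.
For [Hf(H2O)4]^4+: Ligand charges: water is neutral. With an overall charge of +4 the hafnium centre must be in the +4 oxidation state. Hafnium is a group-4 element; Hf(IV) is therefore d⁰. A d⁰ ion has no crystal-field stabilisation preference between square planar and tetrahedral, so four ligands adopt the sterically favoured tetrahedral geometry. → tetrahedral.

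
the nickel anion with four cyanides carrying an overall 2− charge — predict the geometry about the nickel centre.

Each cyanide is −1; balancing the −2 overall charge requires Ni(II).
Group 10 minus oxidation state 2 gives a d⁸ configuration.
With 4 monodentate ligands the coordination number is 4.
Cyanide is a strong-field ligand (high in the spectrochemical series).
A 3d d⁸ ion with strong-field ligands gains enough CFSE to favour square planar over tetrahedral.

square planar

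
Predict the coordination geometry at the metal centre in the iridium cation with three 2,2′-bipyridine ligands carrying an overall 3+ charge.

octahedral

Summing ligand charges against the +3 overall charge gives an oxidation state of +3 for iridium.
Ir sits in group 9, so the d-electron count is 9 − 3 = 6.
Counting donor atoms: 3×2,2′-bipyridine (bidentate) → 6 donors. Coordination number = 6.
Six donors around a single metal centre give an octahedral coordination sphere.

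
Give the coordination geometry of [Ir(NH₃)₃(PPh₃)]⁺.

Summing ligand charges against the +1 overall charge gives an oxidation state of +1 for iridium.
Ir sits in group 9, so the d-electron count is 9 − 1 = 8.
With 4 monodentate ligands the coordination number is 4.
A 5d d⁸ ion has a large crystal-field splitting; square planar leaves the high-energy d_{x²−y²} orbital empty and maximises CFSE.

square planar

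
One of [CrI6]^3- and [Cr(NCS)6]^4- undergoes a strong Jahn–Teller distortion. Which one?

[CrI6]^3-: Summing ligand charges against the −3 overall charge gives an oxidation state of +3 for chromium. Group 6 minus oxidation state 3 gives a d³ configuration. The d³ configuration leaves the e_g set evenly filled (or empty) — no strong Jahn–Teller driving force.
[Cr(NCS)6]^4-: Each isothiocyanate is −1; balancing the −4 overall charge requires Cr(II). Chromium is a group-6 element; Cr(II) is therefore d⁴. Isothiocyanate is a weak-field ligand for a first-row metal, so the complex is high-spin. The t₂g³e_g¹ (high-spin) configuration has an unevenly filled e_g set; the Jahn–Teller theorem predicts a tetragonal distortion (typically axial elongation) to lift the degeneracy.

[Cr(NCS)6]^4-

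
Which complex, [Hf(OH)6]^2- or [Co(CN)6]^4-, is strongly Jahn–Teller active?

[Co(CN)6]^4-

[Hf(OH)6]^2-: Summing ligand charges against the −2 overall charge gives an oxidation state of +4 for hafnium. Group 4 minus oxidation state 4 gives a d⁰ configuration. The d⁰ configuration leaves the e_g set evenly filled (or empty) — no strong Jahn–Teller driving force.
[Co(CN)6]^4-: Each cyanide is −1; balancing the −4 overall charge requires Co(II). Co sits in group 9, so the d-electron count is 9 − 2 = 7. Cyanide is a strong-field ligand (high in the spectrochemical series) for a first-row metal, so the complex is low-spin. The t₂g⁶e_g¹ (low-spin) configuration has an unevenly filled e_g set; the Jahn–Teller theorem predicts a tetragonal distortion (typically axial elongation) to lift the degeneracy.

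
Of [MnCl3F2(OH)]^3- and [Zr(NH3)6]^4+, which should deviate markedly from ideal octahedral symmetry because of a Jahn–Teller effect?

[MnCl3F2(OH)]^3-

[MnCl3F2(OH)]^3-: Ligand charges: each chloride is −1; each fluoride is −1; each hydroxide is −1. With an overall charge of −3 the manganese centre must be in the +3 oxidation state. Mn sits in group 7, so the d-electron count is 7 − 3 = 4. Chloride, fluoride, and hydroxide are weak-field ligands for a first-row metal, so the complex is high-spin. The t₂g³e_g¹ (high-spin) configuration has an unevenly filled e_g set; the Jahn–Teller theorem predicts a tetragonal distortion (typically axial elongation) to lift the degeneracy.
[Zr(NH3)6]^4+: Ammonia is neutral; balancing the +4 overall charge requires Zr(IV). Zr sits in group 4, so the d-electron count is 4 − 4 = 0. The d⁰ configuration leaves the e_g set evenly filled (or empty) — no strong Jahn–Teller driving force.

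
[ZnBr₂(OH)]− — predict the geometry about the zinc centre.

Summing ligand charges against the −1 overall charge gives an oxidation state of +2 for zinc.
Zinc is a group-12 element; Zn(II) is therefore d¹⁰.
Coordination number: 3.
Three ligands around a d¹⁰ centre minimise repulsion in a trigonal-planar arrangement.

trigonal planar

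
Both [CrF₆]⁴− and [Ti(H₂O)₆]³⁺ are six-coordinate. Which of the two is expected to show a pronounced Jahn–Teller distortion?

[CrF₆]⁴−

[CrF₆]⁴−: Each fluoride is −1; balancing the −4 overall charge requires Cr(II). Cr sits in group 6, so the d-electron count is 6 − 2 = 4. Fluoride is a weak-field ligand for a first-row metal, so the complex is high-spin. The t₂g³e_g¹ (high-spin) configuration has an unevenly filled e_g set; the Jahn–Teller theorem predicts a tetragonal distortion (typically axial elongation) to lift the degeneracy.
[Ti(H₂O)₆]³⁺: Water is neutral; balancing the +3 overall charge requires Ti(III). Ti sits in group 4, so the d-electron count is 4 − 3 = 1. The d¹ configuration leaves the e_g set evenly filled (or empty) — no strong Jahn–Teller driving force.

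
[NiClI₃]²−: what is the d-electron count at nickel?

Summing ligand charges against the −2 overall charge gives an oxidation state of +2 for nickel.
Ni sits in group 10, so the d-electron count is 10 − 2 = 8.

d8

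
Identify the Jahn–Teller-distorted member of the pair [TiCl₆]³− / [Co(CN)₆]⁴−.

[Co(CN)₆]⁴−

[TiCl₆]³−: Ligand charges: each chloride is −1. With an overall charge of −3 the titanium centre must be in the +3 oxidation state. Ti sits in group 4, so the d-electron count is 4 − 3 = 1. The d¹ configuration leaves the e_g set evenly filled (or empty) — no strong Jahn–Teller driving force.
[Co(CN)₆]⁴−: Summing ligand charges against the −4 overall charge gives an oxidation state of +2 for cobalt. Co sits in group 9, so the d-electron count is 9 − 2 = 7. Cyanide is a strong-field ligand (high in the spectrochemical series) for a first-row metal, so the complex is low-spin. The t₂g⁶e_g¹ (low-spin) configuration has an unevenly filled e_g set; the Jahn–Teller theorem predicts a tetragonal distortion (typically axial elongation) to lift the degeneracy.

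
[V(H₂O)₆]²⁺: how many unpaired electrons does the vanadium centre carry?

3 unpaired electrons

Summing ligand charges against the +2 overall charge gives an oxidation state of +2 for vanadium.
V sits in group 5, so the d-electron count is 5 − 2 = 3.
In an octahedral field the d³ configuration is t₂g³e_g⁰ (only one arrangement possible), giving 3 unpaired electrons.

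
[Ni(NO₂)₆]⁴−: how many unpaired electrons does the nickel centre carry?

2

Each nitro (N-bound nitrite) is −1; balancing the −4 overall charge requires Ni(II).
Nickel is a group-10 element; Ni(II) is therefore d⁸.
In an octahedral field the d⁸ configuration is t₂g⁶e_g² (only one arrangement possible), giving 2 unpaired electrons.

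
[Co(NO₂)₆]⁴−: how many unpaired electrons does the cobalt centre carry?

Each nitro (N-bound nitrite) is −1; balancing the −4 overall charge requires Co(II).
Cobalt is a group-9 element; Co(II) is therefore d⁷.
The spin state decides the count: Nitro (N-bound nitrite) is a strong-field ligand (high in the spectrochemical series) for a first-row metal, so the complex is low-spin.
An octahedral low-spin d⁷ ion is t₂g⁶e_g¹, giving 1 unpaired electron.

1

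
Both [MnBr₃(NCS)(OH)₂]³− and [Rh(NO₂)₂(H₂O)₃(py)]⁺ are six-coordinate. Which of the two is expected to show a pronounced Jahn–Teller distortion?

[MnBr₃(NCS)(OH)₂]³−: Ligand charges: each bromide is −1; each isothiocyanate is −1; each hydroxide is −1. With an overall charge of −3 the manganese centre must be in the +3 oxidation state. Manganese is a group-7 element; Mn(III) is therefore d⁴. Bromide, hydroxide, and isothiocyanate are weak-field ligands for a first-row metal, so the complex is high-spin. The t₂g³e_g¹ (high-spin) configuration has an unevenly filled e_g set; the Jahn–Teller theorem predicts a tetragonal distortion (typically axial elongation) to lift the degeneracy.
[Rh(NO₂)₂(H₂O)₃(py)]⁺: Summing ligand charges against the +1 overall charge gives an oxidation state of +3 for rhodium. Rhodium is a group-9 element; Rh(III) is therefore d⁶. A 4d ion has a large Δₒ and is invariably low-spin. The d⁶ configuration leaves the e_g set evenly filled (or empty) — no strong Jahn–Teller driving force.

[MnBr₃(NCS)(OH)₂]³−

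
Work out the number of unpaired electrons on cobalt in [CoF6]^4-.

3

Ligand charges: each fluoride is −1. With an overall charge of −4 the cobalt centre must be in the +2 oxidation state.
Group 9 minus oxidation state 2 gives a d⁷ configuration.
The spin state decides the count: Fluoride is a weak-field ligand for a first-row metal, so the complex is high-spin.
An octahedral high-spin d⁷ ion is t₂g⁵e_g², giving 3 unpaired electrons.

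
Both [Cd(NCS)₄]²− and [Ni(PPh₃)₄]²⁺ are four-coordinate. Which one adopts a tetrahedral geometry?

For [Cd(NCS)₄]²−: Summing ligand charges against the −2 overall charge gives an oxidation state of +2 for cadmium. Cadmium is a group-12 element; Cd(II) is therefore d¹⁰. A d¹⁰ ion has no crystal-field stabilisation preference between square planar and tetrahedral, so four ligands adopt the sterically favoured tetrahedral geometry. → tetrahedral.
For [Ni(PPh₃)₄]²⁺: Summing ligand charges against the +2 overall charge gives an oxidation state of +2 for nickel. Group 10 minus oxidation state 2 gives a d⁸ configuration. Triphenylphosphine is a strong-field ligand (high in the spectrochemical series). A 3d d⁸ ion with strong-field ligands gains enough CFSE to favour square planar over tetrahedral. → square planar.

[Cd(NCS)₄]²−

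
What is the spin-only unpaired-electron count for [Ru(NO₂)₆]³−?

Summing ligand charges against the −3 overall charge gives an oxidation state of +3 for ruthenium.
Ruthenium is a group-8 element; Ru(III) is therefore d⁵.
The spin state decides the count: a 4d ion has a large Δₒ and is invariably low-spin.
An octahedral low-spin d⁵ ion is t₂g⁵e_g⁰, giving 1 unpaired electron.

1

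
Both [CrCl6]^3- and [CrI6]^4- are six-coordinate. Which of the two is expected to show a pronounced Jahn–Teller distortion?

[CrI6]^4-

[CrCl6]^3-: Summing ligand charges against the −3 overall charge gives an oxidation state of +3 for chromium. Group 6 minus oxidation state 3 gives a d³ configuration. The d³ configuration leaves the e_g set evenly filled (or empty) — no strong Jahn–Teller driving force.
[CrI6]^4-: Ligand charges: each iodide is −1. With an overall charge of −4 the chromium centre must be in the +2 oxidation state. Group 6 minus oxidation state 2 gives a d⁴ configuration. Iodide is a weak-field ligand for a first-row metal, so the complex is high-spin. The t₂g³e_g¹ (high-spin) configuration has an unevenly filled e_g set; the Jahn–Teller theorem predicts a tetragonal distortion (typically axial elongation) to lift the degeneracy.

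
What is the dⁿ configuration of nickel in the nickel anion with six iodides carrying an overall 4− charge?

d8

Each iodide is −1; balancing the −4 overall charge requires Ni(II).
Nickel is a group-10 element; Ni(II) is therefore d⁸.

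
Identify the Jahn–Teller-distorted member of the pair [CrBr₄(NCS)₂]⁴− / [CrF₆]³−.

[CrBr₄(NCS)₂]⁴−

[CrBr₄(NCS)₂]⁴−: Ligand charges: each bromide is −1; each isothiocyanate is −1. With an overall charge of −4 the chromium centre must be in the +2 oxidation state. Group 6 minus oxidation state 2 gives a d⁴ configuration. Bromide and isothiocyanate are weak-field ligands for a first-row metal, so the complex is high-spin. The t₂g³e_g¹ (high-spin) configuration has an unevenly filled e_g set; the Jahn–Teller theorem predicts a tetragonal distortion (typically axial elongation) to lift the degeneracy.
[CrF₆]³−: Each fluoride is −1; balancing the −3 overall charge requires Cr(III). Cr sits in group 6, so the d-electron count is 6 − 3 = 3. The d³ configuration leaves the e_g set evenly filled (or empty) — no strong Jahn–Teller driving force.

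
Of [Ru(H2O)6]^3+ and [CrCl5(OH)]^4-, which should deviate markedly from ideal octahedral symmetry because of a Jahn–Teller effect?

[CrCl5(OH)]^4-

[Ru(H2O)6]^3+: Ligand charges: water is neutral. With an overall charge of +3 the ruthenium centre must be in the +3 oxidation state. Group 8 minus oxidation state 3 gives a d⁵ configuration. A 4d ion has a large Δₒ and is invariably low-spin. The d⁵ configuration leaves the e_g set evenly filled (or empty) — no strong Jahn–Teller driving force.
[CrCl5(OH)]^4-: Ligand charges: each chloride is −1; each hydroxide is −1. With an overall charge of −4 the chromium centre must be in the +2 oxidation state. Cr sits in group 6, so the d-electron count is 6 − 2 = 4. Chloride and hydroxide are weak-field ligands for a first-row metal, so the complex is high-spin. The t₂g³e_g¹ (high-spin) configuration has an unevenly filled e_g set; the Jahn–Teller theorem predicts a tetragonal distortion (typically axial elongation) to lift the degeneracy.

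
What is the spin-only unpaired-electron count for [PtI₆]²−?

0

Ligand charges: each iodide is −1. With an overall charge of −2 the platinum centre must be in the +4 oxidation state.
Group 10 minus oxidation state 4 gives a d⁶ configuration.
The spin state decides the count: a 5d ion has a large Δₒ and is invariably low-spin.
An octahedral low-spin d⁶ ion is t₂g⁶e_g⁰, giving 0 unpaired electrons.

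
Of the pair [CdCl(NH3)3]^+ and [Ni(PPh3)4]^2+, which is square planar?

For [CdCl(NH3)3]^+: Each chloride is −1; ammonia is neutral; balancing the +1 overall charge requires Cd(II). Cd sits in group 12, so the d-electron count is 12 − 2 = 10. A d¹⁰ ion has no crystal-field stabilisation preference between square planar and tetrahedral, so four ligands adopt the sterically favoured tetrahedral geometry. → tetrahedral.
For [Ni(PPh3)4]^2+: Summing ligand charges against the +2 overall charge gives an oxidation state of +2 for nickel. Ni sits in group 10, so the d-electron count is 10 − 2 = 8. Triphenylphosphine is a strong-field ligand (high in the spectrochemical series). A 3d d⁸ ion with strong-field ligands gains enough CFSE to favour square planar over tetrahedral. → square planar.

[Ni(PPh3)4]^2+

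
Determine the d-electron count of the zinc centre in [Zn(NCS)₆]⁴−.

d10

Each isothiocyanate is −1; balancing the −4 overall charge requires Zn(II).
Group 12 minus oxidation state 2 gives a d¹⁰ configuration.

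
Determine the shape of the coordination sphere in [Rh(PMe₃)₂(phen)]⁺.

Ligand charges: trimethylphosphine is neutral; 1,10-phenanthroline is neutral. With an overall charge of +1 the rhodium centre must be in the +1 oxidation state.
Rh sits in group 9, so the d-electron count is 9 − 1 = 8.
Counting donor atoms: 2×trimethylphosphine (monodentate) → 2 donors; 1×1,10-phenanthroline (bidentate) → 2 donors. Coordination number = 4.
A 4d d⁸ ion has a large crystal-field splitting; square planar leaves the high-energy d_{x²−y²} orbital empty and maximises CFSE.

square planar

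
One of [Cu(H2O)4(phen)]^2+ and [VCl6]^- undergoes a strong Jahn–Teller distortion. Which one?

[Cu(H2O)4(phen)]^2+: Water is neutral; 1,10-phenanthroline is neutral; balancing the +2 overall charge requires Cu(II). Copper is a group-11 element; Cu(II) is therefore d⁹. The t₂g⁶e_g³ configuration has an unevenly filled e_g set; the Jahn–Teller theorem predicts a tetragonal distortion (typically axial elongation) to lift the degeneracy.
[VCl6]^-: Each chloride is −1; balancing the −1 overall charge requires V(V). V sits in group 5, so the d-electron count is 5 − 5 = 0. The d⁰ configuration leaves the e_g set evenly filled (or empty) — no strong Jahn–Teller driving force.

[Cu(H2O)4(phen)]^2+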